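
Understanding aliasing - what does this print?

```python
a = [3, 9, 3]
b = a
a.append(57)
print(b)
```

Key concept: basic list aliasing.
Step by step:
`a = [3, 9, 3]` → a = [3, 9, 3]
`b = a` → b = [3, 9, 3] (same object as a)
`a.append(57)` → a = [3, 9, 3, 57] (same object as b); b = [3, 9, 3, 57] (same object as a)
`print(b)` → prints [3, 9, 3, 57]

Answer: [3, 9, 3, 57]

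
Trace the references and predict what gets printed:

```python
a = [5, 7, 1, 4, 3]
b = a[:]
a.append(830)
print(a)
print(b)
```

Key concept: slice [:] creates copy.
Step by step:
`a = [5, 7, 1, 4, 3]` → a = [5, 7, 1, 4, 3]
`b = a[:]` → b = [5, 7, 1, 4, 3]
`a.append(830)` → a = [5, 7, 1, 4, 3, 830]
`print(a)` → prints [5, 7, 1, 4, 3, 830]
`print(b)` → prints [5, 7, 1, 4, 3]

Answer:
[5, 7, 1, 4, 3, 830]
[5, 7, 1, 4, 3]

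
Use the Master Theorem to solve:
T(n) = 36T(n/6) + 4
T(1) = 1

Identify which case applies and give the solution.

a=36, b=6, f(n)=4. log_6(36) = 2. Since c=0 < 2, Case 1 applies: T(n) = Θ(n^log_b(a)) = O(n^2).

Answer: O(n^2) - Case 1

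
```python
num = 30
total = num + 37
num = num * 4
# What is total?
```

Trace:
`num = 30` → num = 30
`total = num + 37` → total = 67
`num = num * 4` → num = 120
So total = 67

Answer: 67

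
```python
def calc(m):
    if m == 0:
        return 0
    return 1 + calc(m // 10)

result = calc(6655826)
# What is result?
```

Count of digits of 6655826: 7

Answer: 7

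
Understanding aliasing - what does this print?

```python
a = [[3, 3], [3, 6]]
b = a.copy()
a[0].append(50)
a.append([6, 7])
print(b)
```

Key concept: shallow copy with nested lists.
Step by step:
`a = [[3, 3], [3, 6]]` → a = [[3, 3], [3, 6]]
`b = a.copy()` → b = [[3, 3], [3, 6]]
`a[0].append(50)` → a = [[3, 3, 50], [3, 6]]; b = [[3, 3, 50], [3, 6]]
`a.append([6, 7])` → a = [[3, 3, 50], [3, 6], [6, 7]]
`print(b)` → prints [[3, 3, 50], [3, 6]]

Answer: [[3, 3, 50], [3, 6]]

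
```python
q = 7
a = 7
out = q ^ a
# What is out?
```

Trace:
`q = 7` → q = 7
`a = 7` → a = 7
`out = q ^ a` → out = 0
So out = 0

Answer: 0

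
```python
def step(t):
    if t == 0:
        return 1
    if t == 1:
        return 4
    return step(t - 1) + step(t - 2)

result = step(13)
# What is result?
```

Build up from base cases: step(0)=1, step(1)=4, step(2)=5, step(3)=9, step(4)=14, step(5)=23, step(6)=37, ..., step(13)=1076

Answer: 1076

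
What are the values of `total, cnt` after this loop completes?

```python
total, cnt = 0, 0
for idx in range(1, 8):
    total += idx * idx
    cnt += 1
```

Sum of squares and count
`total, cnt` takes the values: (0, 0) → (1, 0) → (1, 1) → (5, 1) → (5, 2) → (14, 2) → (14, 3) → (30, 3) → (30, 4) → (55, 4) → (55, 5) → (91, 5) → (91, 6) → (140, 6) → (140, 7)

Answer: 140, 7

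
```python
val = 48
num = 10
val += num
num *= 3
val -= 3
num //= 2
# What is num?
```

Trace:
`val = 48` → val = 48
`num = 10` → num = 10
`val += num` → val = 58
`num *= 3` → num = 30
`val -= 3` → val = 55
`num //= 2` → num = 15
So num = 15

Answer: 15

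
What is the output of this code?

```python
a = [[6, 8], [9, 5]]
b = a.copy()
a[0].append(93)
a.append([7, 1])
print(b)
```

Key concept: shallow copy with nested lists.
Step by step:
`a = [[6, 8], [9, 5]]` → a = [[6, 8], [9, 5]]
`b = a.copy()` → b = [[6, 8], [9, 5]]
`a[0].append(93)` → a = [[6, 8, 93], [9, 5]]; b = [[6, 8, 93], [9, 5]]
`a.append([7, 1])` → a = [[6, 8, 93], [9, 5], [7, 1]]
`print(b)` → prints [[6, 8, 93], [9, 5]]

Answer: [[6, 8, 93], [9, 5]]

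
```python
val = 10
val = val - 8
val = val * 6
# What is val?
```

Trace:
`val = 10` → val = 10
`val = val - 8` → val = 2
`val = val * 6` → val = 12
So val = 12

Answer: 12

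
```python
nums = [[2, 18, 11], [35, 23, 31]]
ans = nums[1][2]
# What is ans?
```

Trace:
`nums = [[2, 18, 11], [35, 23, 31]]` → nums = [[2, 18, 11], [35, 23, 31]]
`ans = nums[1][2]` → ans = 31
So ans = 31

Answer: 31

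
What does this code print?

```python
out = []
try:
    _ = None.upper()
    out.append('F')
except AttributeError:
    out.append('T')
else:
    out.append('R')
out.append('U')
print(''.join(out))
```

Execution trace: 'T' (except AttributeError) → 'U' (after the try/except). Output: TU

Answer: TU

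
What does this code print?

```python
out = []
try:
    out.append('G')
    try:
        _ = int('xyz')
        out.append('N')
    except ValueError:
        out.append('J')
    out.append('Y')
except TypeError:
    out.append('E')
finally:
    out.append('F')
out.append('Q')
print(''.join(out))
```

Execution trace: 'G' (try body) → 'J' (inner except ValueError) → 'Y' (try body, no exception) → 'F' (finally) → 'Q' (after the try/except). Output: GJYFQ

Answer: GJYFQ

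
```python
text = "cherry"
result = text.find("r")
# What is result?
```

Trace:
`text = "cherry"` → text = 'cherry'
`result = text.find("r")` → result = 3
So result = 3

Answer: 3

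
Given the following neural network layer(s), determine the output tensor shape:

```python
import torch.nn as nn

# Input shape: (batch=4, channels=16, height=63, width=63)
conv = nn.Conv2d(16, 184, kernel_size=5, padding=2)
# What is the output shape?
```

Input: (4, 16, 63, 63) -> Output: (4, 184, 63, 63)

Answer: (4, 184, 63, 63)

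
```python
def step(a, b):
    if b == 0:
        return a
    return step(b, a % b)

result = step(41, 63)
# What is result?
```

step(41, 63) -> step(63, 41) -> step(41, 22) -> step(22, 19) -> step(19, 3) -> step(3, 1) -> step(1, 0) -> 1

Answer: 1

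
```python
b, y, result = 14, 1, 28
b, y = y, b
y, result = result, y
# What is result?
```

Trace:
`b, y, result = 14, 1, 28` → b = 14; y = 1; result = 28
`b, y = y, b` → b = 1; y = 14
`y, result = result, y` → y = 28; result = 14
So result = 14

Answer: 14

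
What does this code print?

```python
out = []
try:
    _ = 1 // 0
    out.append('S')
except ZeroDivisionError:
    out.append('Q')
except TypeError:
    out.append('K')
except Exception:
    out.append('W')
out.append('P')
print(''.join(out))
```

Execution trace: 'Q' (except ZeroDivisionError) → 'P' (after the try/except). Output: QP

Answer: QP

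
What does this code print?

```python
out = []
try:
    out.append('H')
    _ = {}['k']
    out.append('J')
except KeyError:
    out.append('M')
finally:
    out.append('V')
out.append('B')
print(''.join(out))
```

Execution trace: 'H' (try body) → 'M' (except KeyError) → 'V' (finally) → 'B' (after the try/except). Output: HMVB

Answer: HMVB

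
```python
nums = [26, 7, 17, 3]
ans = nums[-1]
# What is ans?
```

Trace:
`nums = [26, 7, 17, 3]` → nums = [26, 7, 17, 3]
`ans = nums[-1]` → ans = 3
So ans = 3

Answer: 3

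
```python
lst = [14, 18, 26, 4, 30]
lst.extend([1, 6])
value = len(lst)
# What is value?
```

Trace:
`lst = [14, 18, 26, 4, 30]` → lst = [14, 18, 26, 4, 30]
`lst.extend([1, 6])` → lst = [14, 18, 26, 4, 30, 1, 6]
`value = len(lst)` → value = 7
So value = 7

Answer: 7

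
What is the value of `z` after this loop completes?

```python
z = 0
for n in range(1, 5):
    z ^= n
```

XOR of 1 to 4
`z` takes the values: 0 → 1 → 3 → 0 → 4

Answer: 4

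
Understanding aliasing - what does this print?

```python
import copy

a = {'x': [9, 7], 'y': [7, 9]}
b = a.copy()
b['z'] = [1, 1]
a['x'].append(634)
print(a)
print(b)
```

Key concept: shallow copy of dict with mutable values.
Step by step:
`a = {'x': [9, 7], 'y': [7, 9]}` → a = {'x': [9, 7], 'y': [7, 9]}
`b = a.copy()` → b = {'x': [9, 7], 'y': [7, 9]}
`b['z'] = [1, 1]` → b = {'x': [9, 7], 'y': [7, 9], 'z': [1, 1]}
`a['x'].append(634)` → a = {'x': [9, 7, 634], 'y': [7, 9]}; b = {'x': [9, 7, 634], 'y': [7, 9], 'z': [1, 1]}
`print(a)` → prints {'x': [9, 7, 634], 'y': [7, 9]}
`print(b)` → prints {'x': [9, 7, 634], 'y': [7, 9], 'z': [1, 1]}

Answer:
{'x': [9, 7, 634], 'y': [7, 9]}
{'x': [9, 7, 634], 'y': [7, 9], 'z': [1, 1]}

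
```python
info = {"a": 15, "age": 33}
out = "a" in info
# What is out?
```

Trace:
`info = {"a": 15, "age": 33}` → info = {'a': 15, 'age': 33}
`out = "a" in info` → out = True
So out = True

Answer: True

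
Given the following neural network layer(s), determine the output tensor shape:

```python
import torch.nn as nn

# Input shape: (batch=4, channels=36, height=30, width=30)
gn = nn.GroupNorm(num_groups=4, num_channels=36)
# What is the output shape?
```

Input: (4, 36, 30, 30) -> Output: (4, 36, 30, 30)

Answer: (4, 36, 30, 30)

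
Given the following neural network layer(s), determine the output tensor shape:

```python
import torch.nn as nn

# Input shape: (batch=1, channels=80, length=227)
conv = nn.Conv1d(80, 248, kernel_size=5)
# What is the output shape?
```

Input: (1, 80, 227) -> Output: (1, 248, 223)

Answer: (1, 248, 223)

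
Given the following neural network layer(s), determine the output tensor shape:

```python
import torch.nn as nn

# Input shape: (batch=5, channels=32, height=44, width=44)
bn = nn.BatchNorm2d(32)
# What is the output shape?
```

Input: (5, 32, 44, 44) -> Output: (5, 32, 44, 44)

Answer: (5, 32, 44, 44)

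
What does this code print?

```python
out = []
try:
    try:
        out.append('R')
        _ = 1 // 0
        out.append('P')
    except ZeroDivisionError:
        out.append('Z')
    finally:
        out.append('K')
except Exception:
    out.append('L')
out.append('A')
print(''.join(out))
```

Execution trace: 'R' (inner try body) → 'Z' (inner except ZeroDivisionError) → 'K' (inner finally) → 'A' (after the try/except). Output: RZKA

Answer: RZKA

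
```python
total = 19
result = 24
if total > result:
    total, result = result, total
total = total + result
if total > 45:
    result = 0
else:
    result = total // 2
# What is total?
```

Trace:
`total = 19` → total = 19
`result = 24` → result = 24
`if total > result: ...` → total > result is False → no variable changes
`total = total + result` → total = 43
`if total > 45: ...` → total > 45 is False, take else branch → result = 21
So total = 43

Answer: 43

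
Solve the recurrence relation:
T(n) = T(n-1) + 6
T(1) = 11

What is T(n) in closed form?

Unrolling: T(n) = T(1) + 6·(n-1) = 11 + 6(n-1) = 6n + 5.

Answer: T(n) = 6n + 5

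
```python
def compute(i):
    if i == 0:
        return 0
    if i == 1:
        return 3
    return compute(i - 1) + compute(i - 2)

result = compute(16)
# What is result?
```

Build up from base cases: compute(0)=0, compute(1)=3, compute(2)=3, compute(3)=6, compute(4)=9, compute(5)=15, compute(6)=24, ..., compute(16)=2961

Answer: 2961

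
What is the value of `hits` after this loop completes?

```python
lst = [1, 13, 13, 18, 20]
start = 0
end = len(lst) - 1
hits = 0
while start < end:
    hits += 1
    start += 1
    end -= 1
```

Iterations until pointers meet (list length 5)
`hits` takes the values: 0 → 1 → 2

Answer: 2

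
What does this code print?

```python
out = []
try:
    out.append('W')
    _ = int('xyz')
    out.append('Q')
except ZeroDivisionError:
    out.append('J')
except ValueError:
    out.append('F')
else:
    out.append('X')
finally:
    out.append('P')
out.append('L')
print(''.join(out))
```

Execution trace: 'W' (try body) → 'F' (except ValueError) → 'P' (finally) → 'L' (after the try/except). Output: WFPL

Answer: WFPL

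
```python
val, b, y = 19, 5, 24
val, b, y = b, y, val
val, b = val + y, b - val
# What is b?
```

Trace:
`val, b, y = 19, 5, 24` → val = 19; b = 5; y = 24
`val, b, y = b, y, val` → val = 5; b = 24; y = 19
`val, b = val + y, b - val` → val = 24; b = 19
So b = 19

Answer: 19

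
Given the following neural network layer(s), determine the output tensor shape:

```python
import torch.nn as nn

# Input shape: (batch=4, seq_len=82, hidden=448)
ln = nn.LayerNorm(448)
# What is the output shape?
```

Input: (4, 82, 448) -> Output: (4, 82, 448)

Answer: (4, 82, 448)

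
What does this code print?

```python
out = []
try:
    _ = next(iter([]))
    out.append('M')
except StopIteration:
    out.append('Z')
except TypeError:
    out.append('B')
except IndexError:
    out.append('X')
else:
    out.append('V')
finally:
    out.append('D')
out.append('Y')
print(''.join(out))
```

Execution trace: 'Z' (except StopIteration) → 'D' (finally) → 'Y' (after the try/except). Output: ZDY

Answer: ZDY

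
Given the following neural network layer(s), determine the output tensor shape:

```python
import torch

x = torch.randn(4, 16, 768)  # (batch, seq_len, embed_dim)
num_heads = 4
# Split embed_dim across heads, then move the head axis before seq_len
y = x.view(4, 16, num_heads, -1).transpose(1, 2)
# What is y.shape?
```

Input: (4, 16, 768) -> head_dim = 768 // 4 = 192; after view: (4, 16, 4, 192) -> after transpose(1, 2): (4, 4, 16, 192) -> Output: (4, 4, 16, 192)

Answer: (4, 4, 16, 192)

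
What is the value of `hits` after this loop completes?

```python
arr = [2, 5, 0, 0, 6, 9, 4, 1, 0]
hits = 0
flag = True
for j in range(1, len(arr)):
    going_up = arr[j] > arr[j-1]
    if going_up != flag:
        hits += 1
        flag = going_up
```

Count direction changes in [2, 5, 0, 0, 6, 9, 4, 1, 0]
`hits` takes the values: 0 → 1 → 2 → 3

Answer: 3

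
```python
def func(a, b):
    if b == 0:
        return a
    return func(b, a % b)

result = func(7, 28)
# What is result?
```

func(7, 28) -> func(28, 7) -> func(7, 0) -> 7

Answer: 7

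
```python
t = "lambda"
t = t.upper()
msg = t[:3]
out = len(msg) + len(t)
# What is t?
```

Trace:
`t = "lambda"` → t = 'lambda'
`t = t.upper()` → t = 'LAMBDA'
`msg = t[:3]` → msg = 'LAM'
`out = len(msg) + len(t)` → out = 9
So t = 'LAMBDA'

Answer: 'LAMBDA'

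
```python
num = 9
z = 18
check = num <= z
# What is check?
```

Trace:
`num = 9` → num = 9
`z = 18` → z = 18
`check = num <= z` → check = True
So check = True

Answer: True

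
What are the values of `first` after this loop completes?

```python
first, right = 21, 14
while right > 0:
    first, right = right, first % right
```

GCD of 21 and 14
`first` takes the values: 21 → 14 → 7

Answer: 7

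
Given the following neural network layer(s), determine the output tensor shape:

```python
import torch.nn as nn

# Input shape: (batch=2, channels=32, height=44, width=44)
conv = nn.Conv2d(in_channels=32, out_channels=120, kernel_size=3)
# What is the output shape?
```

Input: (2, 32, 44, 44) -> Output: (2, 120, 42, 42)

Answer: (2, 120, 42, 42)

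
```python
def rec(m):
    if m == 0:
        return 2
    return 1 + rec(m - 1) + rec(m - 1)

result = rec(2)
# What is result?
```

rec(m) = 1 + 2·rec(m-1), rec(0)=2. Closed form: (2+1)·2^2 - 1 = 11.

Answer: 11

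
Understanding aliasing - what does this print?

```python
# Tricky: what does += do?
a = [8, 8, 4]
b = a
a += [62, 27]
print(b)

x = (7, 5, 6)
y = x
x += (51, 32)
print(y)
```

Key concept: += behavior differs for mutable vs immutable.
Step by step:
`a = [8, 8, 4]` → a = [8, 8, 4]
`b = a` → b = [8, 8, 4] (same object as a)
`a += [62, 27]` → a = [8, 8, 4, 62, 27] (same object as b); b = [8, 8, 4, 62, 27] (same object as a)
`print(b)` → prints [8, 8, 4, 62, 27]
`x = (7, 5, 6)` → x = (7, 5, 6)
`y = x` → y = (7, 5, 6)
`x += (51, 32)` → x = (7, 5, 6, 51, 32)
`print(y)` → prints (7, 5, 6)

Answer:
[8, 8, 4, 62, 27]
(7, 5, 6)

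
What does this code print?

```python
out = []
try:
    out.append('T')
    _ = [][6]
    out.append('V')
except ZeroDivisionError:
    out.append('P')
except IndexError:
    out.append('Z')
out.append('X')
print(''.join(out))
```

Execution trace: 'T' (try body) → 'Z' (except IndexError) → 'X' (after the try/except). Output: TZX

Answer: TZX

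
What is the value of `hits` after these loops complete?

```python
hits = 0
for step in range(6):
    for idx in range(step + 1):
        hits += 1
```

Triangle: 1 + 2 + ... + 6
`hits` takes the values: 0 → 1 → 2 → 3 → 4 → 5 → 6 → 7 → 8 → 9 → 10 → 11 → 12 → 13 → 14 → 15 → 16 → 17 → 18 → 19 → 20 → 21

Answer: 21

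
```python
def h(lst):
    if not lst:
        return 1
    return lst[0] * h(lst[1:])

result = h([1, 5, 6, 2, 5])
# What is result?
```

Product over [1, 5, 6, 2, 5] = 1 * 5 * 6 * 2 * 5 = 300

Answer: 300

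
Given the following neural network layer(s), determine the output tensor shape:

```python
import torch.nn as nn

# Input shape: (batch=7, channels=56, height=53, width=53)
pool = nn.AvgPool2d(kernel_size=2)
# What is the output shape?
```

Input: (7, 56, 53, 53) -> Output: (7, 56, 26, 26)

Answer: (7, 56, 26, 26)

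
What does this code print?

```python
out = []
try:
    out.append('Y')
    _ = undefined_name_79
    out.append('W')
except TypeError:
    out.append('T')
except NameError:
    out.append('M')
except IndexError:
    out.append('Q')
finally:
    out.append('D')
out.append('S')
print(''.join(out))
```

Execution trace: 'Y' (try body) → 'M' (except NameError) → 'D' (finally) → 'S' (after the try/except). Output: YMDS

Answer: YMDS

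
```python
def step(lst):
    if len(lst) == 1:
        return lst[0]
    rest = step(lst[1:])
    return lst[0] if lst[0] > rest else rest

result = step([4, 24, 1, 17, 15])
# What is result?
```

Recursive max over [4, 24, 1, 17, 15] = 24

Answer: 24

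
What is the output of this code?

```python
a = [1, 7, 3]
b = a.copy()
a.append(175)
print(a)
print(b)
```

Key concept: list.copy() creates independent copy.
Step by step:
`a = [1, 7, 3]` → a = [1, 7, 3]
`b = a.copy()` → b = [1, 7, 3]
`a.append(175)` → a = [1, 7, 3, 175]
`print(a)` → prints [1, 7, 3, 175]
`print(b)` → prints [1, 7, 3]

Answer:
[1, 7, 3, 175]
[1, 7, 3]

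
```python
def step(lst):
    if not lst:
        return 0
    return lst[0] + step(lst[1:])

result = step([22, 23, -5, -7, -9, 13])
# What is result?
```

22 + 23 + (-5) + (-7) + (-9) + 13 + 0 = 37

Answer: 37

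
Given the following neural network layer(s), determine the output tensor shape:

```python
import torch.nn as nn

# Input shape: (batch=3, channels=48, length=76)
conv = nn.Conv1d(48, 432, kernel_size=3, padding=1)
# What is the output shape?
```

Input: (3, 48, 76) -> Output: (3, 432, 76)

Answer: (3, 432, 76)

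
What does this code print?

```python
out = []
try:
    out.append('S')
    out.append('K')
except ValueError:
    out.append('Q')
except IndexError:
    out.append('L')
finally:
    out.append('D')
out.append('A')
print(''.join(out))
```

Execution trace: 'S' (try body) → 'K' (try body, no exception) → 'D' (finally) → 'A' (after the try/except). Output: SKDA

Answer: SKDA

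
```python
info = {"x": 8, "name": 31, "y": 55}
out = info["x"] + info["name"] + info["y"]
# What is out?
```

Trace:
`info = {"x": 8, "name": 31, "y": 55}` → info = {'x': 8, 'name': 31, 'y': 55}
`out = info["x"] + info["name"] + info["y"]` → out = 94
So out = 94

Answer: 94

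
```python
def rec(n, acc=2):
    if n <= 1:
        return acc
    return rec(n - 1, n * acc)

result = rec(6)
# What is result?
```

Accumulator trace (n, acc): (6, 2) -> (5, 12) -> (4, 60) -> (3, 240) -> (2, 720) -> (1, 1440) -> return 1440

Answer: 1440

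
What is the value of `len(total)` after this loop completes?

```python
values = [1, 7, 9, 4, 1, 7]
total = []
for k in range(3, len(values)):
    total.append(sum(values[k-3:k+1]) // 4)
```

Number of 4-element averages
`total` takes the values: [] → [5] → [5, 5] → [5, 5, 5]
So `len(total)` = 3

Answer: 3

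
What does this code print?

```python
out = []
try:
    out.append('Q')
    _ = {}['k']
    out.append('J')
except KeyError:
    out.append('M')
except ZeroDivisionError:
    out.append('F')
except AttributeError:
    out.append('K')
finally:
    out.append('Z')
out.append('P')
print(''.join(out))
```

Execution trace: 'Q' (try body) → 'M' (except KeyError) → 'Z' (finally) → 'P' (after the try/except). Output: QMZP

Answer: QMZP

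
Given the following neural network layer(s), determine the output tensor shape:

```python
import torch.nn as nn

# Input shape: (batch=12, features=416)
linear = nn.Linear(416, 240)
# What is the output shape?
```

Input: (12, 416) -> Output: (12, 240)

Answer: (12, 240)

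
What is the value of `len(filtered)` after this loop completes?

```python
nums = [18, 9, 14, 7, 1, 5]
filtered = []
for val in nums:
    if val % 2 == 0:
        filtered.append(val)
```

Count even numbers in [18, 9, 14, 7, 1, 5]
`filtered` takes the values: [] → [18] → [18, 14]
So `len(filtered)` = 2

Answer: 2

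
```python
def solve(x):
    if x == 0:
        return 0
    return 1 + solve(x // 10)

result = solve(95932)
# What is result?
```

Count of digits of 95932: 5

Answer: 5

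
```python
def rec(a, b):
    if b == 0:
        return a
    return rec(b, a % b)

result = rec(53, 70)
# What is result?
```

rec(53, 70) -> rec(70, 53) -> rec(53, 17) -> rec(17, 2) -> rec(2, 1) -> rec(1, 0) -> 1

Answer: 1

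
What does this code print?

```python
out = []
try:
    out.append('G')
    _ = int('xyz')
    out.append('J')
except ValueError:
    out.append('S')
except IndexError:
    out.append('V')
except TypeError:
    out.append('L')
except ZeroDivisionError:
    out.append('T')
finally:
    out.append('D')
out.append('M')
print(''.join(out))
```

Execution trace: 'G' (try body) → 'S' (except ValueError) → 'D' (finally) → 'M' (after the try/except). Output: GSDM

Answer: GSDM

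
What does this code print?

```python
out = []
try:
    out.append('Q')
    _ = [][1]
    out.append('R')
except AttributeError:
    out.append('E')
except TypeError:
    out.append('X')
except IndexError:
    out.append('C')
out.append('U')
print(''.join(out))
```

Execution trace: 'Q' (try body) → 'C' (except IndexError) → 'U' (after the try/except). Output: QCU

Answer: QCU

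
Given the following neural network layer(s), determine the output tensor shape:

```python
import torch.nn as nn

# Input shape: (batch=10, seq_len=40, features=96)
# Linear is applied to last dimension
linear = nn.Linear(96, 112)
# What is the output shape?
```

Input: (10, 40, 96) -> Output: (10, 40, 112)

Answer: (10, 40, 112)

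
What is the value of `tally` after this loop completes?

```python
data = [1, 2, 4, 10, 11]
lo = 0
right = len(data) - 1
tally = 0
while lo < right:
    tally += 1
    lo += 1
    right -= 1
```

Iterations until pointers meet (list length 5)
`tally` takes the values: 0 → 1 → 2

Answer: 2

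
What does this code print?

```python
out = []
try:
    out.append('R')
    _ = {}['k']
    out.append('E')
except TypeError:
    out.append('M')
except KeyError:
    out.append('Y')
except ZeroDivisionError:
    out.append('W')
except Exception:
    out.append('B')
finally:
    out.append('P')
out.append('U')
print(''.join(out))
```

Execution trace: 'R' (try body) → 'Y' (except KeyError) → 'P' (finally) → 'U' (after the try/except). Output: RYPU

Answer: RYPU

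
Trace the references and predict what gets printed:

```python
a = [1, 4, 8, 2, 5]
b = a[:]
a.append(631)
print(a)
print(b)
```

Key concept: slice [:] creates copy.
Step by step:
`a = [1, 4, 8, 2, 5]` → a = [1, 4, 8, 2, 5]
`b = a[:]` → b = [1, 4, 8, 2, 5]
`a.append(631)` → a = [1, 4, 8, 2, 5, 631]
`print(a)` → prints [1, 4, 8, 2, 5, 631]
`print(b)` → prints [1, 4, 8, 2, 5]

Answer:
[1, 4, 8, 2, 5, 631]
[1, 4, 8, 2, 5]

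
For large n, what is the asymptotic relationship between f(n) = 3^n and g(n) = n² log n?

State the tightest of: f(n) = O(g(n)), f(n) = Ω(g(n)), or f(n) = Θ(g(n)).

3^n vs n² log n: f(n) = Ω(g(n)) but not O(g(n)) — 3^n grows strictly faster than n² log n.

Answer: f(n) = Ω(g(n)) but not O(g(n)) — 3^n grows strictly faster than n² log n.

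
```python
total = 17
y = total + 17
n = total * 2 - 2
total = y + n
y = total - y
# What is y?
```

Trace:
`total = 17` → total = 17
`y = total + 17` → y = 34
`n = total * 2 - 2` → n = 32
`total = y + n` → total = 66
`y = total - y` → y = 32
So y = 32

Answer: 32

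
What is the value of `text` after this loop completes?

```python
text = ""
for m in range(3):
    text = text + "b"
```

Repeat 'b' 3 times
`text` takes the values: "" → "b" → "bb" → "bbb"

Answer: "bbb"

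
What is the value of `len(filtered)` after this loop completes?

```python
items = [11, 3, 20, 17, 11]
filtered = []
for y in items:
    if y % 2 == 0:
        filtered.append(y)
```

Count even numbers in [11, 3, 20, 17, 11]
`filtered` takes the values: [] → [20]
So `len(filtered)` = 1

Answer: 1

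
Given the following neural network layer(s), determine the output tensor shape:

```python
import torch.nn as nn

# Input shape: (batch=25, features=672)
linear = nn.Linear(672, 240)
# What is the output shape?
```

Input: (25, 672) -> Output: (25, 240)

Answer: (25, 240)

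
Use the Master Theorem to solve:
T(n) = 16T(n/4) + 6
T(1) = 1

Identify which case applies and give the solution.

a=16, b=4, f(n)=6. log_4(16) = 2. Since c=0 < 2, Case 1 applies: T(n) = Θ(n^log_b(a)) = O(n^2).

Answer: O(n^2) - Case 1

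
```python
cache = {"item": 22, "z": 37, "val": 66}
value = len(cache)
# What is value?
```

Trace:
`cache = {"item": 22, "z": 37, "val": 66}` → cache = {'item': 22, 'z': 37, 'val': 66}
`value = len(cache)` → value = 3
So value = 3

Answer: 3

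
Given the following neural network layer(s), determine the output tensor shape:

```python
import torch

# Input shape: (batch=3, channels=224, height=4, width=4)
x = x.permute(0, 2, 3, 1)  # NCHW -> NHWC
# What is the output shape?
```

Input: (3, 224, 4, 4) -> Output: (3, 4, 4, 224)

Answer: (3, 4, 4, 224)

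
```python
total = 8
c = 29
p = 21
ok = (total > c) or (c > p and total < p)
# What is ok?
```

Trace:
`total = 8` → total = 8
`c = 29` → c = 29
`p = 21` → p = 21
`ok = (total > c) or (c > p and total < p)` → ok = True
So ok = True

Answer: True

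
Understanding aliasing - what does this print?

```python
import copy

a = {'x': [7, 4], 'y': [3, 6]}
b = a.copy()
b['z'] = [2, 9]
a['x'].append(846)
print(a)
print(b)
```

Key concept: shallow copy of dict with mutable values.
Step by step:
`a = {'x': [7, 4], 'y': [3, 6]}` → a = {'x': [7, 4], 'y': [3, 6]}
`b = a.copy()` → b = {'x': [7, 4], 'y': [3, 6]}
`b['z'] = [2, 9]` → b = {'x': [7, 4], 'y': [3, 6], 'z': [2, 9]}
`a['x'].append(846)` → a = {'x': [7, 4, 846], 'y': [3, 6]}; b = {'x': [7, 4, 846], 'y': [3, 6], 'z': [2, 9]}
`print(a)` → prints {'x': [7, 4, 846], 'y': [3, 6]}
`print(b)` → prints {'x': [7, 4, 846], 'y': [3, 6], 'z': [2, 9]}

Answer:
{'x': [7, 4, 846], 'y': [3, 6]}
{'x': [7, 4, 846], 'y': [3, 6], 'z': [2, 9]}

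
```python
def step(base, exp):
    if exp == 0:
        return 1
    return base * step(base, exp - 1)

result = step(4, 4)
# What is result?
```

step(4, 4) = 4 * 4 * 4 * 4 = 256

Answer: 256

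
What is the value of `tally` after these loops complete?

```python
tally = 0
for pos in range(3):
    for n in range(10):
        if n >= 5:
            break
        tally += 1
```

Inner breaks at 5, outer runs 3 times
`tally` takes the values: 0 → 1 → 2 → 3 → 4 → 5 → 6 → 7 → 8 → 9 → 10 → 11 → 12 → 13 → 14 → 15

Answer: 15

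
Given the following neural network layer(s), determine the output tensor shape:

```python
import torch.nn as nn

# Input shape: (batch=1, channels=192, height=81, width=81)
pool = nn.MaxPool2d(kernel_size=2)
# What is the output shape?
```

Input: (1, 192, 81, 81) -> Output: (1, 192, 40, 40)

Answer: (1, 192, 40, 40)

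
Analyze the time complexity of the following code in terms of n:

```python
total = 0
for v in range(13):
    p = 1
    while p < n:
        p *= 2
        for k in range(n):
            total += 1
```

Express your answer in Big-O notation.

Each loop level contributes: 1 × log n × n. Multiplying the contributions gives O(n log n).

Answer: O(n log n)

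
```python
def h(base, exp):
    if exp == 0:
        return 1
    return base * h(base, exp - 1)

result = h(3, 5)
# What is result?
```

h(3, 5) = 3 * 3 * 3 * 3 * 3 = 243

Answer: 243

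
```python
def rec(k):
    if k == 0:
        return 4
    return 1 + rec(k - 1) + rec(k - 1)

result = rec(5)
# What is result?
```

rec(k) = 1 + 2·rec(k-1), rec(0)=4. Closed form: (4+1)·2^5 - 1 = 159.

Answer: 159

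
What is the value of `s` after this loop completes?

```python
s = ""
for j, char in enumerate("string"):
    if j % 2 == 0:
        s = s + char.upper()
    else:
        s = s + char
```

Uppercase even positions in 'string'
`s` takes the values: "" → "S" → "St" → "StR" → "StRi" → "StRiN" → "StRiNg"

Answer: "StRiNg"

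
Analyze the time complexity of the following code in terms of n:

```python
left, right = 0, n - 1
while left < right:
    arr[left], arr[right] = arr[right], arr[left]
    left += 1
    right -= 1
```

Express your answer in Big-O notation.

This is In-place array reversal. Time complexity: O(n).

Answer: O(n)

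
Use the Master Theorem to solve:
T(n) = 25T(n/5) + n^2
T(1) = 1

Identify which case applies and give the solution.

a=25, b=5, f(n)=n^2. log_5(25) = 2. Since c=2 = 2, Case 2 applies: T(n) = Θ(n^log_b(a) · log n) = O(n^2 log n).

Answer: O(n^2 log n) - Case 2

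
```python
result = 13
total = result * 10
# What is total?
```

Trace:
`result = 13` → result = 13
`total = result * 10` → total = 130
So total = 130

Answer: 130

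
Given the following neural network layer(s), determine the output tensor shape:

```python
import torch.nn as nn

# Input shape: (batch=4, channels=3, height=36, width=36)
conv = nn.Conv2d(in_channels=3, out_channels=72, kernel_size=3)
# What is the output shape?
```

Input: (4, 3, 36, 36) -> Output: (4, 72, 34, 34)

Answer: (4, 72, 34, 34)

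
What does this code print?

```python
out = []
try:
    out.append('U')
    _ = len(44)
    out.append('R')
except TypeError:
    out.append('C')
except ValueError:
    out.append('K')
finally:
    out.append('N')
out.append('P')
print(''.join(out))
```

Execution trace: 'U' (try body) → 'C' (except TypeError) → 'N' (finally) → 'P' (after the try/except). Output: UCNP

Answer: UCNP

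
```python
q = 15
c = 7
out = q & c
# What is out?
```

Trace:
`q = 15` → q = 15
`c = 7` → c = 7
`out = q & c` → out = 7
So out = 7

Answer: 7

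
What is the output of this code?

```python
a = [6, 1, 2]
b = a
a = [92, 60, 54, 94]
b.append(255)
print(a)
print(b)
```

Key concept: rebinding vs mutation: a is rebound to a new list, b still points at the original.
Step by step:
`a = [6, 1, 2]` → a = [6, 1, 2]
`b = a` → b = [6, 1, 2] (same object as a)
`a = [92, 60, 54, 94]` → a = [92, 60, 54, 94]
`b.append(255)` → b = [6, 1, 2, 255]
`print(a)` → prints [92, 60, 54, 94]
`print(b)` → prints [6, 1, 2, 255]

Answer:
[92, 60, 54, 94]
[6, 1, 2, 255]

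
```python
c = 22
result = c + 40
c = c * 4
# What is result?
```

Trace:
`c = 22` → c = 22
`result = c + 40` → result = 62
`c = c * 4` → c = 88
So result = 62

Answer: 62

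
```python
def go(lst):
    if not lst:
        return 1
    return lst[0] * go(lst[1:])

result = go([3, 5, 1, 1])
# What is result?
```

Product over [3, 5, 1, 1] = 3 * 5 * 1 * 1 = 15

Answer: 15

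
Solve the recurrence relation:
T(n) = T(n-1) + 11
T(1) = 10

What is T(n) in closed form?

Unrolling: T(n) = T(1) + 11·(n-1) = 10 + 11(n-1) = 11n - 1.

Answer: T(n) = 11n - 1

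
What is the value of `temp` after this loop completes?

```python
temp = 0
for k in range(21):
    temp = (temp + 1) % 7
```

Increment mod 7, 21 times = 0
`temp` takes the values: 0 → 1 → 2 → 3 → 4 → 5 → 6 → 0 → 1 → 2 → 3 → 4 → 5 → 6 → 0 → 1 → 2 → 3 → 4 → 5 → 6 → 0

Answer: 0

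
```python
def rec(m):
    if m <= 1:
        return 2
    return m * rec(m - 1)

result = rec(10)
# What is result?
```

rec(10) = 10 * 9 * 8 * 7 * 6 * 5 * 4 * 3 * 2 * 2 = 7257600

Answer: 7257600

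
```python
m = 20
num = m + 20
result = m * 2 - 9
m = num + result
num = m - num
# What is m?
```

Trace:
`m = 20` → m = 20
`num = m + 20` → num = 40
`result = m * 2 - 9` → result = 31
`m = num + result` → m = 71
`num = m - num` → num = 31
So m = 71

Answer: 71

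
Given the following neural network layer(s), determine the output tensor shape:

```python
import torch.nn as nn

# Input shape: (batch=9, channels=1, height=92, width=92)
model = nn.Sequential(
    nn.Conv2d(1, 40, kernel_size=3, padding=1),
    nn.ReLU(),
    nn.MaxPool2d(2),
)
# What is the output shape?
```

Input: (9, 1, 92, 92) -> after Conv2d: (9, 40, 92, 92) -> after ReLU: (9, 40, 92, 92) -> Output: (9, 40, 46, 46)

Answer: (9, 40, 46, 46)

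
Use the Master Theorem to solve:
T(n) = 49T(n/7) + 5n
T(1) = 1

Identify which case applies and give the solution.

a=49, b=7, f(n)=5n. log_7(49) = 2. Since c=1 < 2, Case 1 applies: T(n) = Θ(n^log_b(a)) = O(n^2).

Answer: O(n^2) - Case 1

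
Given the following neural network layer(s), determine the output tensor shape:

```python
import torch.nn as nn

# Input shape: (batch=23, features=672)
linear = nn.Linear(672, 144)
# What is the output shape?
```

Input: (23, 672) -> Output: (23, 144)

Answer: (23, 144)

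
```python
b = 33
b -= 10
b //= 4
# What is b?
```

Trace:
`b = 33` → b = 33
`b -= 10` → b = 23
`b //= 4` → b = 5
So b = 5

Answer: 5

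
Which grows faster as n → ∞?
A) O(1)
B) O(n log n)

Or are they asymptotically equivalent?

O(1) vs O(n log n): Higher order terms dominate.

Answer: B) O(n log n) grows faster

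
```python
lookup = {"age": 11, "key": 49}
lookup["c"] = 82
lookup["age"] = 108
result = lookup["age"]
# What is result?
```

Trace:
`lookup = {"age": 11, "key": 49}` → lookup = {'age': 11, 'key': 49}
`lookup["c"] = 82` → lookup = {'age': 11, 'key': 49, 'c': 82}
`lookup["age"] = 108` → lookup = {'age': 108, 'key': 49, 'c': 82}
`result = lookup["age"]` → result = 108
So result = 108

Answer: 108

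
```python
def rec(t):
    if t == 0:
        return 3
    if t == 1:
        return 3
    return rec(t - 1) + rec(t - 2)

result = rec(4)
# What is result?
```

Build up from base cases: rec(0)=3, rec(1)=3, rec(2)=6, rec(3)=9, rec(4)=15

Answer: 15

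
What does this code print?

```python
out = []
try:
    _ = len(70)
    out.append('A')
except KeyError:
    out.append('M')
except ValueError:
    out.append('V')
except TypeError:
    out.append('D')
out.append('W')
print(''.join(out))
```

Execution trace: 'D' (except TypeError) → 'W' (after the try/except). Output: DW

Answer: DW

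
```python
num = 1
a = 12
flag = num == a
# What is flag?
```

Trace:
`num = 1` → num = 1
`a = 12` → a = 12
`flag = num == a` → flag = False
So flag = False

Answer: False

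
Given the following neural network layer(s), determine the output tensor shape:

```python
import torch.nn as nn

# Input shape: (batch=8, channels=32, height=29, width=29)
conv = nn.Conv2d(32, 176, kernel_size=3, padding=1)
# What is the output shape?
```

Input: (8, 32, 29, 29) -> Output: (8, 176, 29, 29)

Answer: (8, 176, 29, 29)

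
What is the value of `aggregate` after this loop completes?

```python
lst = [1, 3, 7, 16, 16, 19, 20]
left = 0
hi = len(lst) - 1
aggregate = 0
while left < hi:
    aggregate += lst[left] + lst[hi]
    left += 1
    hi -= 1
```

Sum of pairs from ends
`aggregate` takes the values: 0 → 21 → 43 → 66

Answer: 66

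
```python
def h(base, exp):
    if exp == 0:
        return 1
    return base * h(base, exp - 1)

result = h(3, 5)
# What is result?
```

h(3, 5) = 3 * 3 * 3 * 3 * 3 = 243

Answer: 243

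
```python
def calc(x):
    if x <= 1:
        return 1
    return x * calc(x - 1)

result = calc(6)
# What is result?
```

calc(6) = 6 * 5 * 4 * 3 * 2 * 1 = 720

Answer: 720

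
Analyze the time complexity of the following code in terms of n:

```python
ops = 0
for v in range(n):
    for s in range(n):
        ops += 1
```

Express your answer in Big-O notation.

Each loop level contributes: n × n. Multiplying the contributions gives O(n^2).

Answer: O(n^2)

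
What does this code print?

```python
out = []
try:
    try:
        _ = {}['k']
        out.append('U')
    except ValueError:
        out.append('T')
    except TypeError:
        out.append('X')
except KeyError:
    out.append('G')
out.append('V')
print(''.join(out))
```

Execution trace: 'G' (outer except KeyError) → 'V' (after the try/except). Output: GV

Answer: GV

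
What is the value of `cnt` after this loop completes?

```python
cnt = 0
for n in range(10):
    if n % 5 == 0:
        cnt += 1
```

Count numbers divisible by 5 in range(10)
`cnt` takes the values: 0 → 1 → 2

Answer: 2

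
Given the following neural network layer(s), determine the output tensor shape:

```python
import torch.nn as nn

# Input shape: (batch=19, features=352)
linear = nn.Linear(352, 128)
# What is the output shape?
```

Input: (19, 352) -> Output: (19, 128)

Answer: (19, 128)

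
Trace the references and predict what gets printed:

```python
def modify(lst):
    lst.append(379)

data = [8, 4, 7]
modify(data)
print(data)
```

Key concept: function modifies passed list.
Step by step:
`data = [8, 4, 7]` → data = [8, 4, 7]
`modify(data)` → data = [8, 4, 7, 379]
`print(data)` → prints [8, 4, 7, 379]

Answer: [8, 4, 7, 379]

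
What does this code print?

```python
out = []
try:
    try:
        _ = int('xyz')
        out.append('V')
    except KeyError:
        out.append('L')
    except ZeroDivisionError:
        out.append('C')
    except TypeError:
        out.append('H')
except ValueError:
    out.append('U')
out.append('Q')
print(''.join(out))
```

Execution trace: 'U' (outer except ValueError) → 'Q' (after the try/except). Output: UQ

Answer: UQ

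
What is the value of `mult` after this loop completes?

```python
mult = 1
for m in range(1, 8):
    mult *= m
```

7! = 5040
`mult` takes the values: 1 → 2 → 6 → 24 → 120 → 720 → 5040

Answer: 5040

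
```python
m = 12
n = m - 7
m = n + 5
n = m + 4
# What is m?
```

Trace:
`m = 12` → m = 12
`n = m - 7` → n = 5
`m = n + 5` → m = 10
`n = m + 4` → n = 14
So m = 10

Answer: 10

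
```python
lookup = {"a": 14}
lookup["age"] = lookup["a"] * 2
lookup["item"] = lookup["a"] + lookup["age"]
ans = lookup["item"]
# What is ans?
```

Trace:
`lookup = {"a": 14}` → lookup = {'a': 14}
`lookup["age"] = lookup["a"] * 2` → lookup = {'a': 14, 'age': 28}
`lookup["item"] = lookup["a"] + lookup["age"]` → lookup = {'a': 14, 'age': 28, 'item': 42}
`ans = lookup["item"]` → ans = 42
So ans = 42

Answer: 42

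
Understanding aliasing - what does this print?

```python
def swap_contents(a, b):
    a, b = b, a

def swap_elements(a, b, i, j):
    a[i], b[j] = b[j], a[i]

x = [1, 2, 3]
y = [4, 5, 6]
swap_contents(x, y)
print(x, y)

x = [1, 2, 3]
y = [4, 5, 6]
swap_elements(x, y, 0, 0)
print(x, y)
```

Key concept: parameter rebinding vs mutation.
Step by step:
`x = [1, 2, 3]` → x = [1, 2, 3]
`y = [4, 5, 6]` → y = [4, 5, 6]
`swap_contents(x, y)` → no visible change to tracked variables
`print(x, y)` → prints [1, 2, 3] [4, 5, 6]
`x = [1, 2, 3]` → x = [1, 2, 3]
`y = [4, 5, 6]` → y = [4, 5, 6]
`swap_elements(x, y, 0, 0)` → x = [4, 2, 3]; y = [1, 5, 6]
`print(x, y)` → prints [4, 2, 3] [1, 5, 6]

Answer:
[1, 2, 3] [4, 5, 6]
[4, 2, 3] [1, 5, 6]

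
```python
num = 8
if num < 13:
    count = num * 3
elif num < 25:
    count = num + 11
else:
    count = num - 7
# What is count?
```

Trace:
`num = 8` → num = 8
`if num < 13: ...` → num < 13 is True → count = 24
So count = 24

Answer: 24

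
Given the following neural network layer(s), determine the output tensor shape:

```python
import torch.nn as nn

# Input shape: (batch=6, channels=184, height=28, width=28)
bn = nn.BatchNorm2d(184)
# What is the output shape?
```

Input: (6, 184, 28, 28) -> Output: (6, 184, 28, 28)

Answer: (6, 184, 28, 28)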